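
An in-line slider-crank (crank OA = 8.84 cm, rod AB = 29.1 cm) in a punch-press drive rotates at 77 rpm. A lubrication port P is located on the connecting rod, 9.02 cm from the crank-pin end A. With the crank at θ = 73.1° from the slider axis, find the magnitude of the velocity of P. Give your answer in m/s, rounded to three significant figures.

ω = 8.063 rad/s.  Crank-pin speed |V_A| = rω = 0.71281 m/s, perpendicular to OA.
Rod angle: sinφ = −(r/L) sinθ ⇒ φ = -16.898°; ω_rod = −rω cosθ/√(L²−r²sin²θ) = -0.74421 rad/s.
V_P = V_A + ω_rod × AP, with AP = 0.0902 m along the rod.
Components: V_Px = −rω sinθ − a·ω_rod·sinφ = -0.70153 m/s;  V_Py = rω cosθ + a·ω_rod·cosφ = +0.14299 m/s.
|V_P| = √(V_Px² + V_Py²) = 0.71596 m/s.

0.716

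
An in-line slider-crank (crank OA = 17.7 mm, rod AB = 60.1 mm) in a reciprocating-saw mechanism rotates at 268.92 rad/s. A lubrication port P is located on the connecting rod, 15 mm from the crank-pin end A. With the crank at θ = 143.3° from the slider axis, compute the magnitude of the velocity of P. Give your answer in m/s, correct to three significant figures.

3.92

ω = 268.9 rad/s.  Crank-pin speed |V_A| = rω = 4.7599 m/s, perpendicular to OA.
Rod angle: sinφ = −(r/L) sinθ ⇒ φ = -10.137°; ω_rod = −rω cosθ/√(L²−r²sin²θ) = +64.507 rad/s.
V_P = V_A + ω_rod × AP, with AP = 0.015 m along the rod.
Components: V_Px = −rω sinθ − a·ω_rod·sinφ = -2.6743 m/s;  V_Py = rω cosθ + a·ω_rod·cosφ = -2.8639 m/s.
|V_P| = √(V_Px² + V_Py²) = 3.9184 m/s.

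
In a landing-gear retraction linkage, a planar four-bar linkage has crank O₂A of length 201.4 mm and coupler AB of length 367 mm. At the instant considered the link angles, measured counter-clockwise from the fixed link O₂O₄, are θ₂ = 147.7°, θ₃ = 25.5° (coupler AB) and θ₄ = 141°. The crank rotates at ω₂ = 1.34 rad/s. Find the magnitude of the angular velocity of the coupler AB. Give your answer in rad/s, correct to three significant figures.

ω₂ = 1.34 rad/s
Differentiating the loop-closure r₂e^{iθ₂}+r₃e^{iθ₃}=r₁+r₄e^{iθ₄} gives r₂ω₂e^{iθ₂}+r₃ω₃e^{iθ₃}=r₄ω₄e^{iθ₄}.
Eliminating the other unknown: ω₃ = r₂ω₂ sin(θ₄−θ₂) / [r₃ sin(θ₃−θ₄)].
Numerator sine = -0.11667; denominator sine = -0.90259.
Result = 0.2014·1.34·(-0.11667) / (0.367·(-0.90259)) = +0.095054 rad/s; magnitude 0.095054 rad/s.

0.0951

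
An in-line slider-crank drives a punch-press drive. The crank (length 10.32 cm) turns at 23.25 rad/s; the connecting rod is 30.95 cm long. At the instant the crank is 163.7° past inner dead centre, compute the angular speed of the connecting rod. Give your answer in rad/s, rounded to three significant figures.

7.47

ω = 23.25 rad/s
The rod makes angle φ with the slider axis where L sinφ = r sinθ; differentiating, L cosφ·φ̇ = r ω cosθ.
L cosφ = √(L² − r² sin²θ) = 0.30814 m.
|ω_rod| = r ω |cosθ| / √(L² − r² sin²θ) = 0.1032·23.25·0.95981/0.30814 = 7.4737 rad/s.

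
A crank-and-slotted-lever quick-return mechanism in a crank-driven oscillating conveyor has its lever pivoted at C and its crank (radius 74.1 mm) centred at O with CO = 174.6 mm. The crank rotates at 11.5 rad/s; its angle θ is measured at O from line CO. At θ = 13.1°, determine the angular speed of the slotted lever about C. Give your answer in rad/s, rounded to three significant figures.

ω = 11.5 rad/s
Crank pin A relative to C: A = (d + r cosθ, r sinθ); lever angle φ = atan2(r sinθ, d + r cosθ).
Differentiating tanφ: φ̇ = rω(d cosθ + r)/(d² + r² + 2dr cosθ).
d² + r² + 2dr cosθ = |CA|² = 0.0611783 m²;  d cosθ + r = +0.24416 m.
|ω_lever| = |0.0741·11.5·+0.24416| / 0.0611783 = 3.4008 rad/s.

3.40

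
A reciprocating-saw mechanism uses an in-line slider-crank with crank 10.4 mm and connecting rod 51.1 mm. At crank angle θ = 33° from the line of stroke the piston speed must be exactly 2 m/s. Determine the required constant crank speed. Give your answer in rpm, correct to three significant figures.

2880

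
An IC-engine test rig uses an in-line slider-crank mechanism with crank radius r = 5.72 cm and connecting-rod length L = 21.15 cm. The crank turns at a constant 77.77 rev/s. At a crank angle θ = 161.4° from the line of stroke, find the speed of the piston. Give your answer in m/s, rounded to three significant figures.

6.62

ω = 2π·77.8 = 488.6 rad/s
For an in-line slider-crank, x = r cosθ + √(L² − r² sin²θ), so v = −rω sinθ·[1 + r cosθ/√(L² − r² sin²θ)].
With r = 0.0572 m, L = 0.2115 m, θ = 161.4°: √(L² − r² sin²θ) = 0.21071 m.
v = −0.0572·488.6·0.31896·[1 + 0.0572·-0.94777/0.21071] = -6.6214 m/s.
|v| = 6.6214 m/s.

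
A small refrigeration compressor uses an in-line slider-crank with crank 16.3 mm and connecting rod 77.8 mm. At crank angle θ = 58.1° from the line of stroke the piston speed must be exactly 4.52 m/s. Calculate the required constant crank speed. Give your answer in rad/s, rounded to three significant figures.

294

For an in-line slider-crank, |v_piston| = rω|sinθ|·[1 + r cosθ/√(L² − r² sin²θ)].
With r = 0.0163 m, L = 0.0778 m, θ = 58.1°: the bracketed kinematic factor |dx/dθ| = 0.015395 m.
ω = v/|dx/dθ| = 4.52/0.015395 = 293.6 rad/s.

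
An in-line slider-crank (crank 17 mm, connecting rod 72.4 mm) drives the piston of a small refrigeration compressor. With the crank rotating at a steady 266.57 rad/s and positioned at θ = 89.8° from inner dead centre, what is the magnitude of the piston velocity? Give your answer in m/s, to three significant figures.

4.54

ω = 266.6 rad/s
For an in-line slider-crank, x = r cosθ + √(L² − r² sin²θ), so v = −rω sinθ·[1 + r cosθ/√(L² − r² sin²θ)].
With r = 0.017 m, L = 0.0724 m, θ = 89.8°: √(L² − r² sin²θ) = 0.070376 m.
v = −0.017·266.6·0.99999·[1 + 0.017·0.00349/0.070376] = -4.5355 m/s.
|v| = 4.5355 m/s.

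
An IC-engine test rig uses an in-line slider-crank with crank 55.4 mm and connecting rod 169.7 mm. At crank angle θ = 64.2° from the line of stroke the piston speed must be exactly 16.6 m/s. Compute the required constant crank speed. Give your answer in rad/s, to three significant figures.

290

For an in-line slider-crank, |v_piston| = rω|sinθ|·[1 + r cosθ/√(L² − r² sin²θ)].
With r = 0.0554 m, L = 0.1697 m, θ = 64.2°: the bracketed kinematic factor |dx/dθ| = 0.057292 m.
ω = v/|dx/dθ| = 16.6/0.057292 = 289.74 rad/s.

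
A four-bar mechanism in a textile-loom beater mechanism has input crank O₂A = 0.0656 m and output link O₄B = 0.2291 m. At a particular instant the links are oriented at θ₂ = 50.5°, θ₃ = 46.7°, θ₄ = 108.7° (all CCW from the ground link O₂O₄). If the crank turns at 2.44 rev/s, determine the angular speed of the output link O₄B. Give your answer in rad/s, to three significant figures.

0.330

ω₂ = 15.33 rad/s (from 2.44 rev/s).
Differentiating the loop-closure r₂e^{iθ₂}+r₃e^{iθ₃}=r₁+r₄e^{iθ₄} gives r₂ω₂e^{iθ₂}+r₃ω₃e^{iθ₃}=r₄ω₄e^{iθ₄}.
Eliminating the other unknown: ω₄ = r₂ω₂ sin(θ₂−θ₃) / [r₄ sin(θ₄−θ₃)].
Numerator sine = +0.06627; denominator sine = +0.88295.
Result = 0.0656·15.33·(+0.06627) / (0.2291·(+0.88295)) = +0.3295 rad/s; magnitude 0.3295 rad/s.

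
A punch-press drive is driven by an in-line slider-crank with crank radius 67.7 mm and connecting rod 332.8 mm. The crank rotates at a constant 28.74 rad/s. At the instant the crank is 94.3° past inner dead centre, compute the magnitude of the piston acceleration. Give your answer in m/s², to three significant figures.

ω = 28.74 rad/s
x(θ) = r cosθ + √(L² − r² sin²θ); with ω constant, a = ω²·d²x/dθ².
d²x/dθ² = −r cosθ − r²(cos2θ)/√u − r⁴ sin²2θ/(4u^{3/2}),  u = L² − r² sin²θ = 0.106198 m².
Substituting r = 0.0677 m, L = 0.3328 m, θ = 94.3°: d²x/dθ² = +0.018979 m.
a = ω²·d²x/dθ² = (28.74)²·(+0.018979) = +15.676 m/s²;  |a| = 15.676 m/s².

15.7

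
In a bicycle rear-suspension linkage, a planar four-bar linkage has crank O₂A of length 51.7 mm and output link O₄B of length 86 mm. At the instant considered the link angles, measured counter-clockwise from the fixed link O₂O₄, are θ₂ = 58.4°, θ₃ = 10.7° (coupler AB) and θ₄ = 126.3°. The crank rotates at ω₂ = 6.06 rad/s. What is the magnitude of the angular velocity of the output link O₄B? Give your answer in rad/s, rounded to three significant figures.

ω₂ = 6.06 rad/s
Differentiating the loop-closure r₂e^{iθ₂}+r₃e^{iθ₃}=r₁+r₄e^{iθ₄} gives r₂ω₂e^{iθ₂}+r₃ω₃e^{iθ₃}=r₄ω₄e^{iθ₄}.
Eliminating the other unknown: ω₄ = r₂ω₂ sin(θ₂−θ₃) / [r₄ sin(θ₄−θ₃)].
Numerator sine = +0.73963; denominator sine = +0.90183.
Result = 0.0517·6.06·(+0.73963) / (0.086·(+0.90183)) = +2.9878 rad/s; magnitude 2.9878 rad/s.

2.99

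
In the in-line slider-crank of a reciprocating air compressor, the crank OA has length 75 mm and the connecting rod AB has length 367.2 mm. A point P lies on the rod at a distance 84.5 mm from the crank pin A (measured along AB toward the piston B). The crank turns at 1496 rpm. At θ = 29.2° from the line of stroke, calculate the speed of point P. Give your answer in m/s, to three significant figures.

ω = 156.7 rad/s.  Crank-pin speed |V_A| = rω = 11.75 m/s, perpendicular to OA.
Rod angle: sinφ = −(r/L) sinθ ⇒ φ = -5.719°; ω_rod = −rω cosθ/√(L²−r²sin²θ) = -28.071 rad/s.
V_P = V_A + ω_rod × AP, with AP = 0.0845 m along the rod.
Components: V_Px = −rω sinθ − a·ω_rod·sinφ = -5.9685 m/s;  V_Py = rω cosθ + a·ω_rod·cosφ = +7.8962 m/s.
|V_P| = √(V_Px² + V_Py²) = 9.8982 m/s.

9.90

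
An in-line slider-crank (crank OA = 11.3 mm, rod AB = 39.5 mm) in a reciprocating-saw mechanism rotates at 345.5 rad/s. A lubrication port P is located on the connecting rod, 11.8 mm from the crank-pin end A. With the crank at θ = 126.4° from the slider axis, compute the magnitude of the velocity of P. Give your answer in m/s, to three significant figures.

ω = 345.5 rad/s.  Crank-pin speed |V_A| = rω = 3.9042 m/s, perpendicular to OA.
Rod angle: sinφ = −(r/L) sinθ ⇒ φ = -13.312°; ω_rod = −rω cosθ/√(L²−r²sin²θ) = +60.273 rad/s.
V_P = V_A + ω_rod × AP, with AP = 0.0118 m along the rod.
Components: V_Px = −rω sinθ − a·ω_rod·sinφ = -2.9787 m/s;  V_Py = rω cosθ + a·ω_rod·cosφ = -1.6247 m/s.
|V_P| = √(V_Px² + V_Py²) = 3.3929 m/s.

3.39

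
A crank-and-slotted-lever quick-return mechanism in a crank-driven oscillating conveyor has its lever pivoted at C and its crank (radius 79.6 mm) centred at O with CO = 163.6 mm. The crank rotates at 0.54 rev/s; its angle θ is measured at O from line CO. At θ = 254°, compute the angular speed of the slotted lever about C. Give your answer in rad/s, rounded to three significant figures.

0.360

ω = 3.393 rad/s (from 0.54 rev/s).
Crank pin A relative to C: A = (d + r cosθ, r sinθ); lever angle φ = atan2(r sinθ, d + r cosθ).
Differentiating tanφ: φ̇ = rω(d cosθ + r)/(d² + r² + 2dr cosθ).
d² + r² + 2dr cosθ = |CA|² = 0.0259221 m²;  d cosθ + r = +0.034506 m.
|ω_lever| = |0.0796·3.393·+0.034506| / 0.0259221 = 0.35951 rad/s.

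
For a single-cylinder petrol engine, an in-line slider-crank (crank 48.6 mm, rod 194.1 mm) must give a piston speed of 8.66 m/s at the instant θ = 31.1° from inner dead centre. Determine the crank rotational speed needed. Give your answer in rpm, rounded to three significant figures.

For an in-line slider-crank, |v_piston| = rω|sinθ|·[1 + r cosθ/√(L² − r² sin²θ)].
With r = 0.0486 m, L = 0.1941 m, θ = 31.1°: the bracketed kinematic factor |dx/dθ| = 0.030531 m.
ω = v/|dx/dθ| = 8.66/0.030531 = 283.64 rad/s.
N = 60ω/(2π) = 2708.6 rpm.

2710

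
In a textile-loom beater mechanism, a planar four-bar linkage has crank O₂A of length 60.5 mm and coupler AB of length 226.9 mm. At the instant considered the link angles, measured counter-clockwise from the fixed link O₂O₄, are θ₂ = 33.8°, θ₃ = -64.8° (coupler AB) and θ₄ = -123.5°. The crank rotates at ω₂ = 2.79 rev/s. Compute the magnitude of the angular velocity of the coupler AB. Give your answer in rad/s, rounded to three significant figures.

2.11

ω₂ = 17.53 rad/s (from 2.79 rev/s).
Differentiating the loop-closure r₂e^{iθ₂}+r₃e^{iθ₃}=r₁+r₄e^{iθ₄} gives r₂ω₂e^{iθ₂}+r₃ω₃e^{iθ₃}=r₄ω₄e^{iθ₄}.
Eliminating the other unknown: ω₃ = r₂ω₂ sin(θ₄−θ₂) / [r₃ sin(θ₃−θ₄)].
Numerator sine = -0.38591; denominator sine = +0.85446.
Result = 0.0605·17.53·(-0.38591) / (0.2269·(+0.85446)) = -2.111 rad/s; magnitude 2.111 rad/s.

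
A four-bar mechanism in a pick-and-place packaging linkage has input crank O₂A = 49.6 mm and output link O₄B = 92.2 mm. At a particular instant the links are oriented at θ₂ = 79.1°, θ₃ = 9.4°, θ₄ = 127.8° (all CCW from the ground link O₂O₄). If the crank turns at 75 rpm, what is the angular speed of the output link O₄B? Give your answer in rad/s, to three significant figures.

4.50

ω₂ = 7.854 rad/s (from 75 rpm).
Differentiating the loop-closure r₂e^{iθ₂}+r₃e^{iθ₃}=r₁+r₄e^{iθ₄} gives r₂ω₂e^{iθ₂}+r₃ω₃e^{iθ₃}=r₄ω₄e^{iθ₄}.
Eliminating the other unknown: ω₄ = r₂ω₂ sin(θ₂−θ₃) / [r₄ sin(θ₄−θ₃)].
Numerator sine = +0.93789; denominator sine = +0.87965.
Result = 0.0496·7.854·(+0.93789) / (0.0922·(+0.87965)) = +4.5049 rad/s; magnitude 4.5049 rad/s.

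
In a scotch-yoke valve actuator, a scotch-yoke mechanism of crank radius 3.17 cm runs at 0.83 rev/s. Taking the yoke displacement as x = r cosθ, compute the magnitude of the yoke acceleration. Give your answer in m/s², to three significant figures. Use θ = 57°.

0.470

ω = 5.215 rad/s (from 0.83 rev/s).
x = r cosθ ⇒ ẍ = −rω² cosθ (ω constant).
|a| = rω²|cosθ| = 0.0317·(5.215)²·|cos 57°| = 0.46955 m/s².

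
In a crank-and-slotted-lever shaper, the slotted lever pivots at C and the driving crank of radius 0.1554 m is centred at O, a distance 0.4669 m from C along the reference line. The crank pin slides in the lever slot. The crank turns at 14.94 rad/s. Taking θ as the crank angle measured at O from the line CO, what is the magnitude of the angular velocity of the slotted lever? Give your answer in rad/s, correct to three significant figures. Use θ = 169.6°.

ω = 14.94 rad/s
Crank pin A relative to C: A = (d + r cosθ, r sinθ); lever angle φ = atan2(r sinθ, d + r cosθ).
Differentiating tanφ: φ̇ = rω(d cosθ + r)/(d² + r² + 2dr cosθ).
d² + r² + 2dr cosθ = |CA|² = 0.0994162 m²;  d cosθ + r = -0.30383 m.
|ω_lever| = |0.1554·14.94·-0.30383| / 0.0994162 = 7.0954 rad/s.

7.10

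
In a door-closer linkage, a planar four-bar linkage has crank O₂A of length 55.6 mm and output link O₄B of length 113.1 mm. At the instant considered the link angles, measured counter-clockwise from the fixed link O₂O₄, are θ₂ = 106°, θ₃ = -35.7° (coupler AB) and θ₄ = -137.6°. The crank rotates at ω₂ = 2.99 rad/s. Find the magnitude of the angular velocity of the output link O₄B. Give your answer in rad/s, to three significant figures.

0.931

ω₂ = 2.99 rad/s
Differentiating the loop-closure r₂e^{iθ₂}+r₃e^{iθ₃}=r₁+r₄e^{iθ₄} gives r₂ω₂e^{iθ₂}+r₃ω₃e^{iθ₃}=r₄ω₄e^{iθ₄}.
Eliminating the other unknown: ω₄ = r₂ω₂ sin(θ₂−θ₃) / [r₄ sin(θ₄−θ₃)].
Numerator sine = +0.61978; denominator sine = -0.97851.
Result = 0.0556·2.99·(+0.61978) / (0.1131·(-0.97851)) = -0.93101 rad/s; magnitude 0.93101 rad/s.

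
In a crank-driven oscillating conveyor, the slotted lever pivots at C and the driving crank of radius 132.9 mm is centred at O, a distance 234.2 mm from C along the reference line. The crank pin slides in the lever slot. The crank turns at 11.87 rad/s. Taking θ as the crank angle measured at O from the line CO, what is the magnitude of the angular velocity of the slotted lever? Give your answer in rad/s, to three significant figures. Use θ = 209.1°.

6.25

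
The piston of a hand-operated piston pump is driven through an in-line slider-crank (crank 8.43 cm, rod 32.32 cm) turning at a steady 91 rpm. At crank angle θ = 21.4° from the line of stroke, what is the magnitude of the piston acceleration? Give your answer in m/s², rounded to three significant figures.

8.62

ω = 2π·91/60 = 9.529 rad/s
x(θ) = r cosθ + √(L² − r² sin²θ); with ω constant, a = ω²·d²x/dθ².
d²x/dθ² = −r cosθ − r²(cos2θ)/√u − r⁴ sin²2θ/(4u^{3/2}),  u = L² − r² sin²θ = 0.103512 m².
Substituting r = 0.0843 m, L = 0.3232 m, θ = 21.4°: d²x/dθ² = -0.09487 m.
a = ω²·d²x/dθ² = (9.529)²·(-0.09487) = -8.6152 m/s²;  |a| = 8.6152 m/s².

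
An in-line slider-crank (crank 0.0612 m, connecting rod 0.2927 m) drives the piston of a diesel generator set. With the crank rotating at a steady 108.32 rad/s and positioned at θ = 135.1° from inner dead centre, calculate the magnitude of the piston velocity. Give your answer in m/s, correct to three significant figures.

3.98

ω = 108.3 rad/s
For an in-line slider-crank, x = r cosθ + √(L² − r² sin²θ), so v = −rω sinθ·[1 + r cosθ/√(L² − r² sin²θ)].
With r = 0.0612 m, L = 0.2927 m, θ = 135.1°: √(L² − r² sin²θ) = 0.28949 m.
v = −0.0612·108.3·0.70587·[1 + 0.0612·-0.70834/0.28949] = -3.9786 m/s.
|v| = 3.9786 m/s.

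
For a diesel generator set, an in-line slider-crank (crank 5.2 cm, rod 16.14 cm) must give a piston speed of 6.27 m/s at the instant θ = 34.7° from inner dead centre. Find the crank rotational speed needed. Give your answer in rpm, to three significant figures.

1590

For an in-line slider-crank, |v_piston| = rω|sinθ|·[1 + r cosθ/√(L² − r² sin²θ)].
With r = 0.052 m, L = 0.1614 m, θ = 34.7°: the bracketed kinematic factor |dx/dθ| = 0.037579 m.
ω = v/|dx/dθ| = 6.27/0.037579 = 166.85 rad/s.
N = 60ω/(2π) = 1593.3 rpm.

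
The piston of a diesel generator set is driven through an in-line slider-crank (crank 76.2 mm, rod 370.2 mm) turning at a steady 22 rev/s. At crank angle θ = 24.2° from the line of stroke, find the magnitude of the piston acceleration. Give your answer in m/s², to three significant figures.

1530

ω = 2π·22 = 138.2 rad/s
x(θ) = r cosθ + √(L² − r² sin²θ); with ω constant, a = ω²·d²x/dθ².
d²x/dθ² = −r cosθ − r²(cos2θ)/√u − r⁴ sin²2θ/(4u^{3/2}),  u = L² − r² sin²θ = 0.136072 m².
Substituting r = 0.0762 m, L = 0.3702 m, θ = 24.2°: d²x/dθ² = -0.080048 m.
a = ω²·d²x/dθ² = (138.2)²·(-0.080048) = -1529.5 m/s²;  |a| = 1529.5 m/s².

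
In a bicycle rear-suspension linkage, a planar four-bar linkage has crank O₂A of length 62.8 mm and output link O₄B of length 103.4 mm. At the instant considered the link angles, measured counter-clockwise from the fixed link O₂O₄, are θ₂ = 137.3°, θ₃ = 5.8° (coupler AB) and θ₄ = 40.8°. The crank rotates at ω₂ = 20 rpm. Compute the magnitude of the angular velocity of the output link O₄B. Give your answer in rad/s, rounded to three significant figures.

1.66

ω₂ = 2.094 rad/s (from 20 rpm).
Differentiating the loop-closure r₂e^{iθ₂}+r₃e^{iθ₃}=r₁+r₄e^{iθ₄} gives r₂ω₂e^{iθ₂}+r₃ω₃e^{iθ₃}=r₄ω₄e^{iθ₄}.
Eliminating the other unknown: ω₄ = r₂ω₂ sin(θ₂−θ₃) / [r₄ sin(θ₄−θ₃)].
Numerator sine = +0.74896; denominator sine = +0.57358.
Result = 0.0628·2.094·(+0.74896) / (0.1034·(+0.57358)) = +1.661 rad/s; magnitude 1.661 rad/s.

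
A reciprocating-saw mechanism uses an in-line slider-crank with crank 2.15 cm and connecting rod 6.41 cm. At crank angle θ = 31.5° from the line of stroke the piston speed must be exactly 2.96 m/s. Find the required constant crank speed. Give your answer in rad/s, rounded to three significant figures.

204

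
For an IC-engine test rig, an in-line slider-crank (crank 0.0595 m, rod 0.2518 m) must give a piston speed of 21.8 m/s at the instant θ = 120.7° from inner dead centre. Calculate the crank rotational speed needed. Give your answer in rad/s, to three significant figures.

486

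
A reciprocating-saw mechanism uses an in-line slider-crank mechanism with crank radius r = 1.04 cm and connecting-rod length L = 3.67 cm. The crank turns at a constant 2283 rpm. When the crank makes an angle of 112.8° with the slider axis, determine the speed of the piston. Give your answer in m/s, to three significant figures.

2.03

ω = 2π·2283/60 = 239.1 rad/s
For an in-line slider-crank, x = r cosθ + √(L² − r² sin²θ), so v = −rω sinθ·[1 + r cosθ/√(L² − r² sin²θ)].
With r = 0.0104 m, L = 0.0367 m, θ = 112.8°: √(L² − r² sin²θ) = 0.035426 m.
v = −0.0104·239.1·0.92186·[1 + 0.0104·-0.38752/0.035426] = -2.0313 m/s.
|v| = 2.0313 m/s.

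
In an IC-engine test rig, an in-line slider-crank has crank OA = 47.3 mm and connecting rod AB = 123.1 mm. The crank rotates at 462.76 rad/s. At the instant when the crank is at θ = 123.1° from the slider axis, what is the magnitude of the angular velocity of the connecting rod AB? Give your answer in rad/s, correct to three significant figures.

ω = 462.8 rad/s
The rod makes angle φ with the slider axis where L sinφ = r sinθ; differentiating, L cosφ·φ̇ = r ω cosθ.
L cosφ = √(L² − r² sin²θ) = 0.11655 m.
|ω_rod| = r ω |cosθ| / √(L² − r² sin²θ) = 0.0473·462.8·0.54610/0.11655 = 102.56 rad/s.

103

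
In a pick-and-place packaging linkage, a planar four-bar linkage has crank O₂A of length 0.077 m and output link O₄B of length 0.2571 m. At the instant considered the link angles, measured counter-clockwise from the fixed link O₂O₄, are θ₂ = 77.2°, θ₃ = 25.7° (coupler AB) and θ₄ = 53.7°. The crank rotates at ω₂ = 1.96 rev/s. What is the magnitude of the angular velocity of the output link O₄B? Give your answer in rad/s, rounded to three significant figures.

6.15

ω₂ = 12.32 rad/s (from 1.96 rev/s).
Differentiating the loop-closure r₂e^{iθ₂}+r₃e^{iθ₃}=r₁+r₄e^{iθ₄} gives r₂ω₂e^{iθ₂}+r₃ω₃e^{iθ₃}=r₄ω₄e^{iθ₄}.
Eliminating the other unknown: ω₄ = r₂ω₂ sin(θ₂−θ₃) / [r₄ sin(θ₄−θ₃)].
Numerator sine = +0.78261; denominator sine = +0.46947.
Result = 0.077·12.32·(+0.78261) / (0.2571·(+0.46947)) = +6.1484 rad/s; magnitude 6.1484 rad/s.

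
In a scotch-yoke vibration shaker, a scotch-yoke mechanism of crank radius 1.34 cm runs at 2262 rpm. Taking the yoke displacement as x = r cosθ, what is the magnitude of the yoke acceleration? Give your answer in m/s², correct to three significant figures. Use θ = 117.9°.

352

ω = 236.9 rad/s (from 2262 rpm).
x = r cosθ ⇒ ẍ = −rω² cosθ (ω constant).
|a| = rω²|cosθ| = 0.0134·(236.9)²·|cos 117.9°| = 351.83 m/s².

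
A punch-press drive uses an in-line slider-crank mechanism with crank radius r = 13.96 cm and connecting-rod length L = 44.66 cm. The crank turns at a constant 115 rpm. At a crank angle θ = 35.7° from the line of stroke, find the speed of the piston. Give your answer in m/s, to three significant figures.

1.23

ω = 2π·115/60 = 12.04 rad/s
For an in-line slider-crank, x = r cosθ + √(L² − r² sin²θ), so v = −rω sinθ·[1 + r cosθ/√(L² − r² sin²θ)].
With r = 0.1396 m, L = 0.4466 m, θ = 35.7°: √(L² − r² sin²θ) = 0.43911 m.
v = −0.1396·12.04·0.58354·[1 + 0.1396·0.81208/0.43911] = -1.2343 m/s.
|v| = 1.2343 m/s.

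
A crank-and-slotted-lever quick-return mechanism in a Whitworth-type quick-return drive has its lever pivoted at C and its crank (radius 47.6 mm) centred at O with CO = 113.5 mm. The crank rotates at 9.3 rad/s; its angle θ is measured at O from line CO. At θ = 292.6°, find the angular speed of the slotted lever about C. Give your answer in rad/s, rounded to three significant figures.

2.09

ω = 9.3 rad/s
Crank pin A relative to C: A = (d + r cosθ, r sinθ); lever angle φ = atan2(r sinθ, d + r cosθ).
Differentiating tanφ: φ̇ = rω(d cosθ + r)/(d² + r² + 2dr cosθ).
d² + r² + 2dr cosθ = |CA|² = 0.0193004 m²;  d cosθ + r = +0.091218 m.
|ω_lever| = |0.0476·9.3·+0.091218| / 0.0193004 = 2.0922 rad/s.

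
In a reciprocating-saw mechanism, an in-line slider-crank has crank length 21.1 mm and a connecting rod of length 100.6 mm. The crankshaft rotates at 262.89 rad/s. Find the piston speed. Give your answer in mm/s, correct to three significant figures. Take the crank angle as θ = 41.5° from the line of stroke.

ω = 262.9 rad/s
For an in-line slider-crank, x = r cosθ + √(L² − r² sin²θ), so v = −rω sinθ·[1 + r cosθ/√(L² − r² sin²θ)].
With r = 0.0211 m, L = 0.1006 m, θ = 41.5°: √(L² − r² sin²θ) = 0.099624 m.
v = −0.0211·262.9·0.66262·[1 + 0.0211·0.74896/0.099624] = -4.2586 m/s.
|v| = 4.2586 m/s = 4258.6 mm/s.

4260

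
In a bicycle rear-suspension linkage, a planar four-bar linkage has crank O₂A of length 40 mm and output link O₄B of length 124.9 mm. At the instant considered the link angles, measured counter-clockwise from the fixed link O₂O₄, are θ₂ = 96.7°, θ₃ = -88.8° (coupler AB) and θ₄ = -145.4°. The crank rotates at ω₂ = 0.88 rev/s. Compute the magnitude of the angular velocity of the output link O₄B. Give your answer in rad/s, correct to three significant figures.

0.203

ω₂ = 5.529 rad/s (from 0.88 rev/s).
Differentiating the loop-closure r₂e^{iθ₂}+r₃e^{iθ₃}=r₁+r₄e^{iθ₄} gives r₂ω₂e^{iθ₂}+r₃ω₃e^{iθ₃}=r₄ω₄e^{iθ₄}.
Eliminating the other unknown: ω₄ = r₂ω₂ sin(θ₂−θ₃) / [r₄ sin(θ₄−θ₃)].
Numerator sine = -0.09585; denominator sine = -0.83485.
Result = 0.04·5.529·(-0.09585) / (0.1249·(-0.83485)) = +0.20329 rad/s; magnitude 0.20329 rad/s.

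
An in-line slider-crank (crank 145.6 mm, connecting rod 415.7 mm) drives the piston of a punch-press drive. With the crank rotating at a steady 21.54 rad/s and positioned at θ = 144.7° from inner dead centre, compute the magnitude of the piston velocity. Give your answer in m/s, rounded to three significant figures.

1.28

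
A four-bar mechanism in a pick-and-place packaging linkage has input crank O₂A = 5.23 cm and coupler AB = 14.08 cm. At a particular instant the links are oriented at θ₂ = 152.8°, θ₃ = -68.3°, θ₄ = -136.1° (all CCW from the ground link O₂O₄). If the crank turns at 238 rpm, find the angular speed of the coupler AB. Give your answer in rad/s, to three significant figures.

ω₂ = 24.92 rad/s (from 238 rpm).
Differentiating the loop-closure r₂e^{iθ₂}+r₃e^{iθ₃}=r₁+r₄e^{iθ₄} gives r₂ω₂e^{iθ₂}+r₃ω₃e^{iθ₃}=r₄ω₄e^{iθ₄}.
Eliminating the other unknown: ω₃ = r₂ω₂ sin(θ₄−θ₂) / [r₃ sin(θ₃−θ₄)].
Numerator sine = +0.94609; denominator sine = +0.92587.
Result = 0.0523·24.92·(+0.94609) / (0.1408·(+0.92587)) = +9.4599 rad/s; magnitude 9.4599 rad/s.

9.46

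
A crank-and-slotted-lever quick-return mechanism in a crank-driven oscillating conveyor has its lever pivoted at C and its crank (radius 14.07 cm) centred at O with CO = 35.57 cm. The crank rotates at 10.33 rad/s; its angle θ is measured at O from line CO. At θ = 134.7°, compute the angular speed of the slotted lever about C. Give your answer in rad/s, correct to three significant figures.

ω = 10.33 rad/s
Crank pin A relative to C: A = (d + r cosθ, r sinθ); lever angle φ = atan2(r sinθ, d + r cosθ).
Differentiating tanφ: φ̇ = rω(d cosθ + r)/(d² + r² + 2dr cosθ).
d² + r² + 2dr cosθ = |CA|² = 0.0759134 m²;  d cosθ + r = -0.1095 m.
|ω_lever| = |0.1407·10.33·-0.1095| / 0.0759134 = 2.0964 rad/s.

2.10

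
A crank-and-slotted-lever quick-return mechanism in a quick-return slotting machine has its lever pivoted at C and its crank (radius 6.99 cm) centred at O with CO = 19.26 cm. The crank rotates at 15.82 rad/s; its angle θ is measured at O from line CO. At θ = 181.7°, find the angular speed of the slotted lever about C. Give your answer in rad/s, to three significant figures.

ω = 15.82 rad/s
Crank pin A relative to C: A = (d + r cosθ, r sinθ); lever angle φ = atan2(r sinθ, d + r cosθ).
Differentiating tanφ: φ̇ = rω(d cosθ + r)/(d² + r² + 2dr cosθ).
d² + r² + 2dr cosθ = |CA|² = 0.0150671 m²;  d cosθ + r = -0.12262 m.
|ω_lever| = |0.0699·15.82·-0.12262| / 0.0150671 = 8.9991 rad/s.

9.00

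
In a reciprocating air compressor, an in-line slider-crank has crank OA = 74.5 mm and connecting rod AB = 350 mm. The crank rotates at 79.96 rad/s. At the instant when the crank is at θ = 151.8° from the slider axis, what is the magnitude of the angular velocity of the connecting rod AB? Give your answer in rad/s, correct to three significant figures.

15.1

ω = 79.96 rad/s
The rod makes angle φ with the slider axis where L sinφ = r sinθ; differentiating, L cosφ·φ̇ = r ω cosθ.
L cosφ = √(L² − r² sin²θ) = 0.34822 m.
|ω_rod| = r ω |cosθ| / √(L² − r² sin²θ) = 0.0745·79.96·0.88130/0.34822 = 15.076 rad/s.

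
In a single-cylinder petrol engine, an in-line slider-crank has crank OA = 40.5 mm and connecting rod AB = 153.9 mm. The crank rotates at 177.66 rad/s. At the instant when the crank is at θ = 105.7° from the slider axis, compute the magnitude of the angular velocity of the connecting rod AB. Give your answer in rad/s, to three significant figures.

13.1

ω = 177.7 rad/s
The rod makes angle φ with the slider axis where L sinφ = r sinθ; differentiating, L cosφ·φ̇ = r ω cosθ.
L cosφ = √(L² − r² sin²θ) = 0.14888 m.
|ω_rod| = r ω |cosθ| / √(L² − r² sin²θ) = 0.0405·177.7·0.27060/0.14888 = 13.078 rad/s.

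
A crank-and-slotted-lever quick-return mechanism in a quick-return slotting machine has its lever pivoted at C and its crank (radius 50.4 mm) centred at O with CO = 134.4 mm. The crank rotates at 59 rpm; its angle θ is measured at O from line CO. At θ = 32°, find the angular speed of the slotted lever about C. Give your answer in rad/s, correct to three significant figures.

1.59

ω = 6.178 rad/s (from 59 rpm).
Crank pin A relative to C: A = (d + r cosθ, r sinθ); lever angle φ = atan2(r sinθ, d + r cosθ).
Differentiating tanφ: φ̇ = rω(d cosθ + r)/(d² + r² + 2dr cosθ).
d² + r² + 2dr cosθ = |CA|² = 0.0320925 m²;  d cosθ + r = +0.16438 m.
|ω_lever| = |0.0504·6.178·+0.16438| / 0.0320925 = 1.595 rad/s.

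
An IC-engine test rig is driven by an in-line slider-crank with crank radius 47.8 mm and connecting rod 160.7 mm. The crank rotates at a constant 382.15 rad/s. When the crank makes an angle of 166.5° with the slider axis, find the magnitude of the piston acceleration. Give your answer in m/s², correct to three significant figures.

ω = 382.1 rad/s
x(θ) = r cosθ + √(L² − r² sin²θ); with ω constant, a = ω²·d²x/dθ².
d²x/dθ² = −r cosθ − r²(cos2θ)/√u − r⁴ sin²2θ/(4u^{3/2}),  u = L² − r² sin²θ = 0.0257 m².
Substituting r = 0.0478 m, L = 0.1607 m, θ = 166.5°: d²x/dθ² = +0.033715 m.
a = ω²·d²x/dθ² = (382.1)²·(+0.033715) = +4923.7 m/s²;  |a| = 4923.7 m/s².

4920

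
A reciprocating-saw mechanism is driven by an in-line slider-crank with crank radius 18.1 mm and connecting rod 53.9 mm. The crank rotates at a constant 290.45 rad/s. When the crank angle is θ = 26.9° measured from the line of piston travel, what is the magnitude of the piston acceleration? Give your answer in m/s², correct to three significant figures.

ω = 290.4 rad/s
x(θ) = r cosθ + √(L² − r² sin²θ); with ω constant, a = ω²·d²x/dθ².
d²x/dθ² = −r cosθ − r²(cos2θ)/√u − r⁴ sin²2θ/(4u^{3/2}),  u = L² − r² sin²θ = 0.00283815 m².
Substituting r = 0.0181 m, L = 0.0539 m, θ = 26.9°: d²x/dθ² = -0.019889 m.
a = ω²·d²x/dθ² = (290.4)²·(-0.019889) = -1677.9 m/s²;  |a| = 1677.9 m/s².

1680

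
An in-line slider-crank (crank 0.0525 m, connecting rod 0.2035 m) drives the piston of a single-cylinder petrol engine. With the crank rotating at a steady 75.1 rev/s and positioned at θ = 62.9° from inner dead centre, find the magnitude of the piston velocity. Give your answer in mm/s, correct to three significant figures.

ω = 2π·75.1 = 471.9 rad/s
For an in-line slider-crank, x = r cosθ + √(L² − r² sin²θ), so v = −rω sinθ·[1 + r cosθ/√(L² − r² sin²θ)].
With r = 0.0525 m, L = 0.2035 m, θ = 62.9°: √(L² − r² sin²θ) = 0.19806 m.
v = −0.0525·471.9·0.89021·[1 + 0.0525·0.45554/0.19806] = -24.716 m/s.
|v| = 24.716 m/s = 24716 mm/s.

24700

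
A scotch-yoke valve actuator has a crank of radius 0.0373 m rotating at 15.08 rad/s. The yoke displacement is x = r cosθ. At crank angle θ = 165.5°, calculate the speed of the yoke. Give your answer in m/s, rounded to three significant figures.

ω = 15.08 rad/s
x = r cosθ ⇒ ẋ = −rω sinθ.
|v| = rω|sinθ| = 0.0373·15.08·|sin 165.5°| = 0.14083 m/s.

0.141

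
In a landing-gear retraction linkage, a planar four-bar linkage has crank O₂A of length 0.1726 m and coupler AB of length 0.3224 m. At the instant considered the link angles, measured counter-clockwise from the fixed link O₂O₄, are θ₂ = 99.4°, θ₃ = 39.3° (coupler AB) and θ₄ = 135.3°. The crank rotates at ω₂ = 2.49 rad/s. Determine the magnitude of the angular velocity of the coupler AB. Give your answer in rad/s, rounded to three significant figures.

0.786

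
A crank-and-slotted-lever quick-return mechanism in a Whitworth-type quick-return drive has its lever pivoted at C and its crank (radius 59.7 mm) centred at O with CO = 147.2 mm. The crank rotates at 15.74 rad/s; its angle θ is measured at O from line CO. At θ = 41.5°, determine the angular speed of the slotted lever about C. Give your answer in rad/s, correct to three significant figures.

ω = 15.74 rad/s
Crank pin A relative to C: A = (d + r cosθ, r sinθ); lever angle φ = atan2(r sinθ, d + r cosθ).
Differentiating tanφ: φ̇ = rω(d cosθ + r)/(d² + r² + 2dr cosθ).
d² + r² + 2dr cosθ = |CA|² = 0.0383953 m²;  d cosθ + r = +0.16995 m.
|ω_lever| = |0.0597·15.74·+0.16995| / 0.0383953 = 4.1592 rad/s.

4.16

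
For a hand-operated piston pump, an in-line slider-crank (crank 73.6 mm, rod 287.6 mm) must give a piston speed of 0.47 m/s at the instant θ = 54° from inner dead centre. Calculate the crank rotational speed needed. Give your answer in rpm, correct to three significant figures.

65.3

For an in-line slider-crank, |v_piston| = rω|sinθ|·[1 + r cosθ/√(L² − r² sin²θ)].
With r = 0.0736 m, L = 0.2876 m, θ = 54°: the bracketed kinematic factor |dx/dθ| = 0.068699 m.
ω = v/|dx/dθ| = 0.47/0.068699 = 6.8415 rad/s.
N = 60ω/(2π) = 65.331 rpm.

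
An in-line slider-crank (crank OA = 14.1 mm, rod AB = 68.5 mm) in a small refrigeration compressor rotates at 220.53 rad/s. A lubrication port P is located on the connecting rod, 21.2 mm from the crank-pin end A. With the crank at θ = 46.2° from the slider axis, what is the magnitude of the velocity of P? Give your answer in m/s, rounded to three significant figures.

ω = 220.5 rad/s.  Crank-pin speed |V_A| = rω = 3.1095 m/s, perpendicular to OA.
Rod angle: sinφ = −(r/L) sinθ ⇒ φ = -8.544°; ω_rod = −rω cosθ/√(L²−r²sin²θ) = -31.772 rad/s.
V_P = V_A + ω_rod × AP, with AP = 0.0212 m along the rod.
Components: V_Px = −rω sinθ − a·ω_rod·sinφ = -2.3444 m/s;  V_Py = rω cosθ + a·ω_rod·cosφ = +1.4861 m/s.
|V_P| = √(V_Px² + V_Py²) = 2.7757 m/s.

2.78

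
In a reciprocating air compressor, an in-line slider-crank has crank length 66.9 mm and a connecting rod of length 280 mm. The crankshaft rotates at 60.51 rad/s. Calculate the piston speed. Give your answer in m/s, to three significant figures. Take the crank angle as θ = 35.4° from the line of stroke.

2.81

ω = 60.51 rad/s
For an in-line slider-crank, x = r cosθ + √(L² − r² sin²θ), so v = −rω sinθ·[1 + r cosθ/√(L² − r² sin²θ)].
With r = 0.0669 m, L = 0.28 m, θ = 35.4°: √(L² − r² sin²θ) = 0.27731 m.
v = −0.0669·60.51·0.57928·[1 + 0.0669·0.81513/0.27731] = -2.8061 m/s.
|v| = 2.8061 m/s.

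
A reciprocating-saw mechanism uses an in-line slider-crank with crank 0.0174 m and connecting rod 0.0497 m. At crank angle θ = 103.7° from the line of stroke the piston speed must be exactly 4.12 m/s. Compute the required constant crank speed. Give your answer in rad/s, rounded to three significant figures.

For an in-line slider-crank, |v_piston| = rω|sinθ|·[1 + r cosθ/√(L² − r² sin²θ)].
With r = 0.0174 m, L = 0.0497 m, θ = 103.7°: the bracketed kinematic factor |dx/dθ| = 0.015414 m.
ω = v/|dx/dθ| = 4.12/0.015414 = 267.28 rad/s.

267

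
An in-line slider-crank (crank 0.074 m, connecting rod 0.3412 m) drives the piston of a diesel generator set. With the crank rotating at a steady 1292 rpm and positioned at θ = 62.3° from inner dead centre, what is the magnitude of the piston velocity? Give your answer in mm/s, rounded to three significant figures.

ω = 2π·1292/60 = 135.3 rad/s
For an in-line slider-crank, x = r cosθ + √(L² − r² sin²θ), so v = −rω sinθ·[1 + r cosθ/√(L² − r² sin²θ)].
With r = 0.074 m, L = 0.3412 m, θ = 62.3°: √(L² − r² sin²θ) = 0.33485 m.
v = −0.074·135.3·0.88539·[1 + 0.074·0.46484/0.33485] = -9.7752 m/s.
|v| = 9.7752 m/s = 9775.2 mm/s.

9780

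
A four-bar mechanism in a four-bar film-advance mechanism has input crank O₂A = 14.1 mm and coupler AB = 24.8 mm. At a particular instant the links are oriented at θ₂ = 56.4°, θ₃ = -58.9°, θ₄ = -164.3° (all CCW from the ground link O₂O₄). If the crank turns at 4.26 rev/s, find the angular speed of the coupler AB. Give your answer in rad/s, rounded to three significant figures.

10.3

ω₂ = 26.77 rad/s (from 4.26 rev/s).
Differentiating the loop-closure r₂e^{iθ₂}+r₃e^{iθ₃}=r₁+r₄e^{iθ₄} gives r₂ω₂e^{iθ₂}+r₃ω₃e^{iθ₃}=r₄ω₄e^{iθ₄}.
Eliminating the other unknown: ω₃ = r₂ω₂ sin(θ₄−θ₂) / [r₃ sin(θ₃−θ₄)].
Numerator sine = +0.65210; denominator sine = +0.96410.
Result = 0.0141·26.77·(+0.65210) / (0.0248·(+0.96410)) = +10.293 rad/s; magnitude 10.293 rad/s.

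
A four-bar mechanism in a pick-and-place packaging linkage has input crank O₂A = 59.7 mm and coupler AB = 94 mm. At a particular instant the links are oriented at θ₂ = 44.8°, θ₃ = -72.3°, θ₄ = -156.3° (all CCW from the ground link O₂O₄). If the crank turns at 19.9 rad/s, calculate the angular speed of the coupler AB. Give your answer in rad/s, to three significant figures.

ω₂ = 19.9 rad/s
Differentiating the loop-closure r₂e^{iθ₂}+r₃e^{iθ₃}=r₁+r₄e^{iθ₄} gives r₂ω₂e^{iθ₂}+r₃ω₃e^{iθ₃}=r₄ω₄e^{iθ₄}.
Eliminating the other unknown: ω₃ = r₂ω₂ sin(θ₄−θ₂) / [r₃ sin(θ₃−θ₄)].
Numerator sine = +0.36000; denominator sine = +0.99452.
Result = 0.0597·19.9·(+0.36000) / (0.094·(+0.99452)) = +4.5749 rad/s; magnitude 4.5749 rad/s.

4.57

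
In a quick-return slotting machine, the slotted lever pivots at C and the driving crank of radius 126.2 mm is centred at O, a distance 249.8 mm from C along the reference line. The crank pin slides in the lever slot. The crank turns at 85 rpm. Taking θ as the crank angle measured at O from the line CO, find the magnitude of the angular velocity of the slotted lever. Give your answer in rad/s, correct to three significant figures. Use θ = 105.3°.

ω = 8.901 rad/s (from 85 rpm).
Crank pin A relative to C: A = (d + r cosθ, r sinθ); lever angle φ = atan2(r sinθ, d + r cosθ).
Differentiating tanφ: φ̇ = rω(d cosθ + r)/(d² + r² + 2dr cosθ).
d² + r² + 2dr cosθ = |CA|² = 0.0616894 m²;  d cosθ + r = +0.060285 m.
|ω_lever| = |0.1262·8.901·+0.060285| / 0.0616894 = 1.0977 rad/s.

1.10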